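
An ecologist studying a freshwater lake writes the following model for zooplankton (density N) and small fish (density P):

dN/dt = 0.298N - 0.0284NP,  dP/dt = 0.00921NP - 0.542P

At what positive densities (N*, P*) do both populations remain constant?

Set dP/dt = 0 with P > 0: 0.00921N - 0.542 = 0, so N* = 0.542/0.00921 = 58.8.
Set dN/dt = 0 with N > 0: 0.298 - 0.0284P = 0, so P* = 0.298/0.0284 = 10.5.

N* ≈ 58.8, P* ≈ 10.5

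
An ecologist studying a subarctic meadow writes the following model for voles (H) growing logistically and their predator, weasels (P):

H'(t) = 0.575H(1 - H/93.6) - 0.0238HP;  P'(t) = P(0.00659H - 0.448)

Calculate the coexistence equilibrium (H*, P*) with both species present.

From dP/dt = 0 with P > 0: 0.00659H* = 0.448, so H* = 68.
Substitute into dH/dt = 0: 0.575(1 - 68/93.6) = 0.0238P*.
The bracket is 0.274, giving P* = 0.157/0.0238 = 6.61.

H* ≈ 68, P* ≈ 6.61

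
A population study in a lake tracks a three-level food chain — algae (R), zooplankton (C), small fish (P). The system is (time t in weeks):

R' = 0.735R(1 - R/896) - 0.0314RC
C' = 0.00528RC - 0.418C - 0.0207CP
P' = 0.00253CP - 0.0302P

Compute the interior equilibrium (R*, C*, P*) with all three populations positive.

From dP/dt = 0: 0.00253C* = 0.0302, so C* = 11.9.
From dR/dt = 0: 0.735(1 - R*/896) = 0.0314·11.9, giving R* = 896·(1 - 0.51) = 439.
From dC/dt = 0: 0.00528·439 - 0.418 = 0.0207P*, so P* = 1.9/0.0207 = 91.8.

R* ≈ 439, C* ≈ 11.9, P* ≈ 91.8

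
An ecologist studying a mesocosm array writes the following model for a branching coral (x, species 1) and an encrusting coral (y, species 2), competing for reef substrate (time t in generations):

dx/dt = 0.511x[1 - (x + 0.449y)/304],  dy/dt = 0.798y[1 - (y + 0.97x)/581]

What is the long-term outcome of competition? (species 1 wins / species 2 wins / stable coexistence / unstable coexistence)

stable coexistence

Compare the nullcline intercepts: K1/α12 = 304/0.449 = 677 > K2 = 581; K2/α21 = 581/0.97 = 599 > K1 = 304.
Since both inequalities hold, each species can invade when rare, so the interior equilibrium is stable.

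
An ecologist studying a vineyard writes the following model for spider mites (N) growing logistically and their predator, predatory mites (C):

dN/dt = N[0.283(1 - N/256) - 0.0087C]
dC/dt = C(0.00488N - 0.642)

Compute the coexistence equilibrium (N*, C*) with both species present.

N* ≈ 132, C* ≈ 15.8

From dC/dt = 0 with C > 0: 0.00488N* = 0.642, so N* = 132.
Substitute into dN/dt = 0: 0.283(1 - 132/256) = 0.0087C*.
The bracket is 0.486, giving C* = 0.138/0.0087 = 15.8.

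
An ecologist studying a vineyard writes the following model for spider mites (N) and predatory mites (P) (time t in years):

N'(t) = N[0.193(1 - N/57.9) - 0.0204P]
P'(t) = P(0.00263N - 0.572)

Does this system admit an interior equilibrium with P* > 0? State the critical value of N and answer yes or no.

The predator equation gives dP/dt > 0 only when N > 0.572/0.00263 = 217.
Without the predator, N → K = 57.9. Since 57.9 < 217, the predator cannot invade.

Threshold N = 217; K < 217, so no, the predator goes extinct.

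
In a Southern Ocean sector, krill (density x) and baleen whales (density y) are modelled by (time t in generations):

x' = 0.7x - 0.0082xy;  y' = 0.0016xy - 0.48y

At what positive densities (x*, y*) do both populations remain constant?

x* ≈ 300, y* ≈ 85.4

Set dy/dt = 0 with y > 0: 0.0016x - 0.48 = 0, so x* = 0.48/0.0016 = 300.
Set dx/dt = 0 with x > 0: 0.7 - 0.0082y = 0, so y* = 0.7/0.0082 = 85.4.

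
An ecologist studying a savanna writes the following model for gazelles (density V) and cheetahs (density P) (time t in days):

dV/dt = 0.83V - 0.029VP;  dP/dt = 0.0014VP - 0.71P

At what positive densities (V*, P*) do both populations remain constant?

Set dP/dt = 0 with P > 0: 0.0014V - 0.71 = 0, so V* = 0.71/0.0014 = 507.
Set dV/dt = 0 with V > 0: 0.83 - 0.029P = 0, so P* = 0.83/0.029 = 28.6.

V* ≈ 507, P* ≈ 28.6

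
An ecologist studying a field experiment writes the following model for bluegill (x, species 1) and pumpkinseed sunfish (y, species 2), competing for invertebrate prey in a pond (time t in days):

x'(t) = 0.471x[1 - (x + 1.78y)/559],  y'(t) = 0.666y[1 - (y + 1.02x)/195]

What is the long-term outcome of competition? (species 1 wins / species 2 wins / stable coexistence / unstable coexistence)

Compare the nullcline intercepts: K1/α12 = 559/1.78 = 314 > K2 = 195; K2/α21 = 195/1.02 = 191 < K1 = 559.
Since the inequalities point opposite ways, species 1 can invade but species 2 cannot.

species 1 excludes species 2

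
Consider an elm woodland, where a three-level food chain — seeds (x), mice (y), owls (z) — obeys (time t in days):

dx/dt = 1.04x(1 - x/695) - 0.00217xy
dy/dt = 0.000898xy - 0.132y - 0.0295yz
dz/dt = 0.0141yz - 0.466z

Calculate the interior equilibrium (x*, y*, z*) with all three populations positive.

From dz/dt = 0: 0.0141y* = 0.466, so y* = 33.
From dx/dt = 0: 1.04(1 - x*/695) = 0.00217·33, giving x* = 695·(1 - 0.069) = 647.
From dy/dt = 0: 0.000898·647 - 0.132 = 0.0295z*, so z* = 0.449/0.0295 = 15.2.

x* ≈ 647, y* ≈ 33, z* ≈ 15.2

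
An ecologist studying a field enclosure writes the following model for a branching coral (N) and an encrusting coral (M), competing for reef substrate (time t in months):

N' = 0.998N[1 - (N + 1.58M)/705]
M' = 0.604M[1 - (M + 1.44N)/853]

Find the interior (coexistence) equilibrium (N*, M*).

Setting both brackets to zero gives the nullclines N + 1.58M = 705 and 1.44N + M = 853.
Substituting M = 853 - 1.44N into the first: N(1 - 1.58·1.44) = 705 - 1.58·853.
So N* = -643/-1.28 = 504, and then M* = 853 - 1.44·504 = 127.

N* ≈ 504, M* ≈ 127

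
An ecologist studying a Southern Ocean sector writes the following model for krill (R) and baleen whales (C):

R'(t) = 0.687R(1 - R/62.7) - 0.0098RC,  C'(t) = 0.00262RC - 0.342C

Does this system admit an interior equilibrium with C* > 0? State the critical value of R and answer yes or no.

The predator equation gives dC/dt > 0 only when R > 0.342/0.00262 = 131.
Without the predator, R → K = 62.7. Since 62.7 < 131, the predator cannot invade.

Threshold R = 131; K < 131, so no, the predator goes extinct.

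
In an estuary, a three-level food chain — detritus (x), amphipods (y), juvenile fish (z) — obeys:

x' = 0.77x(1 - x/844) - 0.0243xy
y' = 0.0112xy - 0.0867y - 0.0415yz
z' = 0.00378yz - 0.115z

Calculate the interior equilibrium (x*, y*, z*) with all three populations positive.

From dz/dt = 0: 0.00378y* = 0.115, so y* = 30.4.
From dx/dt = 0: 0.77(1 - x*/844) = 0.0243·30.4, giving x* = 844·(1 - 0.96) = 33.7.
From dy/dt = 0: 0.0112·33.7 - 0.0867 = 0.0415z*, so z* = 0.29/0.0415 = 7.

x* ≈ 33.7, y* ≈ 30.4, z* ≈ 7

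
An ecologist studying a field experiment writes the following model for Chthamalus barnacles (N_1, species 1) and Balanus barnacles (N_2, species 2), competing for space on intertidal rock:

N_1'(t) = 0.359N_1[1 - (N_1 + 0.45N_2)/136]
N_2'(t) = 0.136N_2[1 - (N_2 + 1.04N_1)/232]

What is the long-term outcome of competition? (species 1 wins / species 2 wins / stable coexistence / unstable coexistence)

stable coexistence

Compare the nullcline intercepts: K1/α12 = 136/0.45 = 302 > K2 = 232; K2/α21 = 232/1.04 = 223 > K1 = 136.
Since both inequalities hold, each species can invade when rare, so the interior equilibrium is stable.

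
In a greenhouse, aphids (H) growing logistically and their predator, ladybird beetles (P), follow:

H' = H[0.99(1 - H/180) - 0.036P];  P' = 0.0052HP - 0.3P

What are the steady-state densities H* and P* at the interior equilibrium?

From dP/dt = 0 with P > 0: 0.0052H* = 0.3, so H* = 57.7.
Substitute into dH/dt = 0: 0.99(1 - 57.7/180) = 0.036P*.
The bracket is 0.679, giving P* = 0.673/0.036 = 18.7.

H* ≈ 57.7, P* ≈ 18.7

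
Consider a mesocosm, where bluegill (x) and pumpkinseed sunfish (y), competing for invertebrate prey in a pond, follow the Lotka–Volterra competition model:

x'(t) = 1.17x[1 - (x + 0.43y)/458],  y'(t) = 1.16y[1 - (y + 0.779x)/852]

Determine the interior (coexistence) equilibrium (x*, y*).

x* ≈ 138, y* ≈ 745

Setting both brackets to zero gives the nullclines x + 0.43y = 458 and 0.779x + y = 852.
Substituting y = 852 - 0.779x into the first: x(1 - 0.43·0.779) = 458 - 0.43·852.
So x* = 91.6/0.665 = 138, and then y* = 852 - 0.779·138 = 745.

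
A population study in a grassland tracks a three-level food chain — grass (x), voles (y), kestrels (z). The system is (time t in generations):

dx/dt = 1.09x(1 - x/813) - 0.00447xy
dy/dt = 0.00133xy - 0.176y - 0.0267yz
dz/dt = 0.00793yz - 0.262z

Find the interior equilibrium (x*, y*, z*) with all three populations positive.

x* ≈ 703, y* ≈ 33, z* ≈ 28.4

From dz/dt = 0: 0.00793y* = 0.262, so y* = 33.
From dx/dt = 0: 1.09(1 - x*/813) = 0.00447·33, giving x* = 813·(1 - 0.135) = 703.
From dy/dt = 0: 0.00133·703 - 0.176 = 0.0267z*, so z* = 0.759/0.0267 = 28.4.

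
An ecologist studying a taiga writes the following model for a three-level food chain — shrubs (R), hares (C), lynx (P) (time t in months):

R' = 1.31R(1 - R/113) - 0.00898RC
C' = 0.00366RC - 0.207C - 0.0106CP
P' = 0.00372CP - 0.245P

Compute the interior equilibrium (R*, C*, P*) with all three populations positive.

From dP/dt = 0: 0.00372C* = 0.245, so C* = 65.9.
From dR/dt = 0: 1.31(1 - R*/113) = 0.00898·65.9, giving R* = 113·(1 - 0.451) = 62.
From dC/dt = 0: 0.00366·62 - 0.207 = 0.0106P*, so P* = 0.0199/0.0106 = 1.87.

R* ≈ 62, C* ≈ 65.9, P* ≈ 1.87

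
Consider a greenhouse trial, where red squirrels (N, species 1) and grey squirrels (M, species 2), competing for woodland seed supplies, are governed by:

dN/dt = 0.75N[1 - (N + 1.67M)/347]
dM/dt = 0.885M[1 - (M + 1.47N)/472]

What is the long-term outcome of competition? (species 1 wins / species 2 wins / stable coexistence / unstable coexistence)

unstable coexistence (outcome depends on initial conditions)

Compare the nullcline intercepts: K1/α12 = 347/1.67 = 208 < K2 = 472; K2/α21 = 472/1.47 = 321 < K1 = 347.
Since both are reversed, neither can invade when rare; the interior point is a saddle.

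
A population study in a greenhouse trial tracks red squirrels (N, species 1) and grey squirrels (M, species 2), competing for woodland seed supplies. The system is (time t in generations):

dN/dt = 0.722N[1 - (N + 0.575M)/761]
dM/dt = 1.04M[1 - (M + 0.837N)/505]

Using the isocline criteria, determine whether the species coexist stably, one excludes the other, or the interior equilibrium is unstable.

Compare the nullcline intercepts: K1/α12 = 761/0.575 = 1320 > K2 = 505; K2/α21 = 505/0.837 = 603 < K1 = 761.
Since the inequalities point opposite ways, species 1 can invade but species 2 cannot.

species 1 excludes species 2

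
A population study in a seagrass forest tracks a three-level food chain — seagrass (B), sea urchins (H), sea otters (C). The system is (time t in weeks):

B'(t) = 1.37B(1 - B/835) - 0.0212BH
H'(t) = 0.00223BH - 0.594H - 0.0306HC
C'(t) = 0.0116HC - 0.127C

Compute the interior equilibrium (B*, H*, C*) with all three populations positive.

B* ≈ 694, H* ≈ 10.9, C* ≈ 31.1

From dC/dt = 0: 0.0116H* = 0.127, so H* = 10.9.
From dB/dt = 0: 1.37(1 - B*/835) = 0.0212·10.9, giving B* = 835·(1 - 0.169) = 694.
From dH/dt = 0: 0.00223·694 - 0.594 = 0.0306C*, so C* = 0.953/0.0306 = 31.1.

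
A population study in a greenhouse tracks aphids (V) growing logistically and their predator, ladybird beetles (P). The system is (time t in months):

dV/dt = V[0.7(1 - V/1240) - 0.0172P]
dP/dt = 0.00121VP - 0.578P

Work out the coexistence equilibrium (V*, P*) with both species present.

From dP/dt = 0 with P > 0: 0.00121V* = 0.578, so V* = 478.
Substitute into dV/dt = 0: 0.7(1 - 478/1240) = 0.0172P*.
The bracket is 0.615, giving P* = 0.43/0.0172 = 25.

V* ≈ 478, P* ≈ 25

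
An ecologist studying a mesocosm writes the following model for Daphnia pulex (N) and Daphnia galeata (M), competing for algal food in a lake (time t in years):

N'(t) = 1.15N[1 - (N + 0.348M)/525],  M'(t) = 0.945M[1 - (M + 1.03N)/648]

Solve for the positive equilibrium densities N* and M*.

Setting both brackets to zero gives the nullclines N + 0.348M = 525 and 1.03N + M = 648.
Substituting M = 648 - 1.03N into the first: N(1 - 0.348·1.03) = 525 - 0.348·648.
So N* = 299/0.642 = 467, and then M* = 648 - 1.03·467 = 167.

N* ≈ 467, M* ≈ 167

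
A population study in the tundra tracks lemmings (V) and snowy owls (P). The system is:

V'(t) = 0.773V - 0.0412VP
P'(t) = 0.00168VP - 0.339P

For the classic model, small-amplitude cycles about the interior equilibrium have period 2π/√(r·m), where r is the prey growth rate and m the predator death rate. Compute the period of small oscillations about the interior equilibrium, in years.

T ≈ 12.3 years

Here r = 0.773 and m = 0.339, so r·m = 0.262.
ω = √0.262 = 0.512 per year, hence T = 2π/ω ≈ 12.3 years.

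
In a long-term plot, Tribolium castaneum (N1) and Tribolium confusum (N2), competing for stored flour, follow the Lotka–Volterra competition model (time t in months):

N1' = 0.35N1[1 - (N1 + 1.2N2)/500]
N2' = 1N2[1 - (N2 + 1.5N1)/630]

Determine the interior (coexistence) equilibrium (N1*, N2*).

N1* ≈ 320, N2* ≈ 150

Setting both brackets to zero gives the nullclines N1 + 1.2N2 = 500 and 1.5N1 + N2 = 630.
Substituting N2 = 630 - 1.5N1 into the first: N1(1 - 1.2·1.5) = 500 - 1.2·630.
So N1* = -256/-0.8 = 320, and then N2* = 630 - 1.5·320 = 150.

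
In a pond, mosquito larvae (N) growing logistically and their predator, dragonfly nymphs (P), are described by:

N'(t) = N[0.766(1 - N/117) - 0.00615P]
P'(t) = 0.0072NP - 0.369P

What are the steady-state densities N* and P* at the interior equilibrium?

From dP/dt = 0 with P > 0: 0.0072N* = 0.369, so N* = 51.2.
Substitute into dN/dt = 0: 0.766(1 - 51.2/117) = 0.00615P*.
The bracket is 0.562, giving P* = 0.43/0.00615 = 70.

N* ≈ 51.2, P* ≈ 70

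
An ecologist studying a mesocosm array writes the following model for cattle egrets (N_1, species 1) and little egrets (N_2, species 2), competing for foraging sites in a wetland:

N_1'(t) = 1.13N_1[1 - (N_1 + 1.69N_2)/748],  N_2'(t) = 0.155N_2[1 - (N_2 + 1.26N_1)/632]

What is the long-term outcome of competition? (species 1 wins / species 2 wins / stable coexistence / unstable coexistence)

Compare the nullcline intercepts: K1/α12 = 748/1.69 = 443 < K2 = 632; K2/α21 = 632/1.26 = 502 < K1 = 748.
Since both are reversed, neither can invade when rare; the interior point is a saddle.

unstable coexistence (outcome depends on initial conditions)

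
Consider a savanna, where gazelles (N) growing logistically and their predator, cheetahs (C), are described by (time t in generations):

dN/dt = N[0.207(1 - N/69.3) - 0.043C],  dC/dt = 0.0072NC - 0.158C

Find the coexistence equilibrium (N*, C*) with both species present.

N* ≈ 21.9, C* ≈ 3.29

From dC/dt = 0 with C > 0: 0.0072N* = 0.158, so N* = 21.9.
Substitute into dN/dt = 0: 0.207(1 - 21.9/69.3) = 0.043C*.
The bracket is 0.683, giving C* = 0.141/0.043 = 3.29.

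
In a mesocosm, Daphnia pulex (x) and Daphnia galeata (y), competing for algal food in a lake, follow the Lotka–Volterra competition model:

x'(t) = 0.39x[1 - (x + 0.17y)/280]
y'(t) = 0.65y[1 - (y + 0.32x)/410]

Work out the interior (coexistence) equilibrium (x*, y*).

Setting both brackets to zero gives the nullclines x + 0.17y = 280 and 0.32x + y = 410.
Substituting y = 410 - 0.32x into the first: x(1 - 0.17·0.32) = 280 - 0.17·410.
So x* = 210/0.946 = 222, and then y* = 410 - 0.32·222 = 339.

x* ≈ 222, y* ≈ 339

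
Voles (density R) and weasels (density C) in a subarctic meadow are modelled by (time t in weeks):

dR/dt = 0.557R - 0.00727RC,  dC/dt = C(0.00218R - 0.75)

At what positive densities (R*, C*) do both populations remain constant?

Set dC/dt = 0 with C > 0: 0.00218R - 0.75 = 0, so R* = 0.75/0.00218 = 344.
Set dR/dt = 0 with R > 0: 0.557 - 0.00727C = 0, so C* = 0.557/0.00727 = 76.6.

R* ≈ 344, C* ≈ 76.6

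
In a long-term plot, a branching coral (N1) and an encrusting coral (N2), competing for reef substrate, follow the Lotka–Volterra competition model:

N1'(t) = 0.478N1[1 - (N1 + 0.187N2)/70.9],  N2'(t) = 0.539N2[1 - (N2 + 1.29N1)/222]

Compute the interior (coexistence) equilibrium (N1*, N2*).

Setting both brackets to zero gives the nullclines N1 + 0.187N2 = 70.9 and 1.29N1 + N2 = 222.
Substituting N2 = 222 - 1.29N1 into the first: N1(1 - 0.187·1.29) = 70.9 - 0.187·222.
So N1* = 29.4/0.759 = 38.7, and then N2* = 222 - 1.29·38.7 = 172.

N1* ≈ 38.7, N2* ≈ 172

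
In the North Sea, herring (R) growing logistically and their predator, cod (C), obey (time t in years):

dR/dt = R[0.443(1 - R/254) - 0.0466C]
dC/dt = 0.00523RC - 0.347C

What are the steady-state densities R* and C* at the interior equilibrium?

R* ≈ 66.3, C* ≈ 7.02

From dC/dt = 0 with C > 0: 0.00523R* = 0.347, so R* = 66.3.
Substitute into dR/dt = 0: 0.443(1 - 66.3/254) = 0.0466C*.
The bracket is 0.739, giving C* = 0.327/0.0466 = 7.02.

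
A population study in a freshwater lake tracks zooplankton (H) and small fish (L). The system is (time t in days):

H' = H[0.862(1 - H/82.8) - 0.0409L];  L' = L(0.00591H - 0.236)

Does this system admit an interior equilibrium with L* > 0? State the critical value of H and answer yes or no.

Threshold H = 39.9; K > 39.9, so yes, the predator persists.

The predator equation gives dL/dt > 0 only when H > 0.236/0.00591 = 39.9.
Without the predator, H → K = 82.8. Since 82.8 > 39.9, the predator can invade and persist.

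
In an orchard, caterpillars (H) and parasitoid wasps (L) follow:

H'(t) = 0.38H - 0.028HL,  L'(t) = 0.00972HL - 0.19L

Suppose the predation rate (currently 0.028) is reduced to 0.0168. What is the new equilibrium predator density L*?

At the interior fixed point, setting dH/dt = 0 with H > 0 fixes L* = (prey growth rate)/(HL coefficient) — independent of the other coefficients.
With the change, L* = 0.38/0.0168 = 22.6; it rises from 13.6.

L* ≈ 22.6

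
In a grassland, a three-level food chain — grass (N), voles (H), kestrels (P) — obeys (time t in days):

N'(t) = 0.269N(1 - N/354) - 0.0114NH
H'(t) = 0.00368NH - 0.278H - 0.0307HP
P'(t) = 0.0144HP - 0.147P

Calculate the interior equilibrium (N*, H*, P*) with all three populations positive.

From dP/dt = 0: 0.0144H* = 0.147, so H* = 10.2.
From dN/dt = 0: 0.269(1 - N*/354) = 0.0114·10.2, giving N* = 354·(1 - 0.433) = 201.
From dH/dt = 0: 0.00368·201 - 0.278 = 0.0307P*, so P* = 0.461/0.0307 = 15.

N* ≈ 201, H* ≈ 10.2, P* ≈ 15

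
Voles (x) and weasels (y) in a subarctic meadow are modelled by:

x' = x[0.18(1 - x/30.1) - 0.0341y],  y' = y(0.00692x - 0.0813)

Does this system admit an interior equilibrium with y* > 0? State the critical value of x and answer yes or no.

The predator equation gives dy/dt > 0 only when x > 0.0813/0.00692 = 11.7.
Without the predator, x → K = 30.1. Since 30.1 > 11.7, the predator can invade and persist.

Threshold x = 11.7; K > 11.7, so yes, the predator persists.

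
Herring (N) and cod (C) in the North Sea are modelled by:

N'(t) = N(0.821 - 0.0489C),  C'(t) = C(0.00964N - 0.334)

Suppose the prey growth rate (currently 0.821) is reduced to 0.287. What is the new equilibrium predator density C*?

At the interior fixed point, setting dN/dt = 0 with N > 0 fixes C* = (prey growth rate)/(NC coefficient) — independent of the other coefficients.
With the change, C* = 0.287/0.0489 = 5.87; it falls from 16.8.

C* ≈ 5.87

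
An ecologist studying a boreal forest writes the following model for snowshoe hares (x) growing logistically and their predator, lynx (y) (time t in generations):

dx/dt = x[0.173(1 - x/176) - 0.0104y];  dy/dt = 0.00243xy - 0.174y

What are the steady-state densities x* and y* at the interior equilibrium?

From dy/dt = 0 with y > 0: 0.00243x* = 0.174, so x* = 71.6.
Substitute into dx/dt = 0: 0.173(1 - 71.6/176) = 0.0104y*.
The bracket is 0.593, giving y* = 0.103/0.0104 = 9.87.

x* ≈ 71.6, y* ≈ 9.87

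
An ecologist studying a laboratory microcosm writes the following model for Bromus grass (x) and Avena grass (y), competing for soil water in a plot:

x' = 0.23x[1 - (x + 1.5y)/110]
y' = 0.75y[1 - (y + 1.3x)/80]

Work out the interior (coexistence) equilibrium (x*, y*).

x* ≈ 10.5, y* ≈ 66.3

Setting both brackets to zero gives the nullclines x + 1.5y = 110 and 1.3x + y = 80.
Substituting y = 80 - 1.3x into the first: x(1 - 1.5·1.3) = 110 - 1.5·80.
So x* = -10/-0.95 = 10.5, and then y* = 80 - 1.3·10.5 = 66.3.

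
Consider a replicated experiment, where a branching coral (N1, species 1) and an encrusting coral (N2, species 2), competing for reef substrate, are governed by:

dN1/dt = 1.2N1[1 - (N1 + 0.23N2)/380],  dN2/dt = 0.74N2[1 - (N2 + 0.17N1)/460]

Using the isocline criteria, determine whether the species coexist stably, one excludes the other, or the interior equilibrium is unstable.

Compare the nullcline intercepts: K1/α12 = 380/0.23 = 1650 > K2 = 460; K2/α21 = 460/0.17 = 2710 > K1 = 380.
Since both inequalities hold, each species can invade when rare, so the interior equilibrium is stable.

stable coexistence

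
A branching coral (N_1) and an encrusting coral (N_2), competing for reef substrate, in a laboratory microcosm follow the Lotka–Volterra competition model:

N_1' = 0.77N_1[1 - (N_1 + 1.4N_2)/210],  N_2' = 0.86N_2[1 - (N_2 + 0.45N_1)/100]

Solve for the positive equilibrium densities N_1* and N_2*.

Setting both brackets to zero gives the nullclines N_1 + 1.4N_2 = 210 and 0.45N_1 + N_2 = 100.
Substituting N_2 = 100 - 0.45N_1 into the first: N_1(1 - 1.4·0.45) = 210 - 1.4·100.
So N_1* = 70/0.37 = 189, and then N_2* = 100 - 0.45·189 = 14.9.

N_1* ≈ 189, N_2* ≈ 14.9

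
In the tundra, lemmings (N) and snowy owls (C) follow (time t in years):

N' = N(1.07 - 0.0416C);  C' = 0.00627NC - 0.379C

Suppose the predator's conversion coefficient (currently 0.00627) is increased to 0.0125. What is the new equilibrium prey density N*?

N* ≈ 30.3

At the interior fixed point, setting dC/dt = 0 with C > 0 fixes N* = (predator death rate)/(NC coefficient) — independent of the other coefficients.
With the change, N* = 0.379/0.0125 = 30.3; it falls from 60.4.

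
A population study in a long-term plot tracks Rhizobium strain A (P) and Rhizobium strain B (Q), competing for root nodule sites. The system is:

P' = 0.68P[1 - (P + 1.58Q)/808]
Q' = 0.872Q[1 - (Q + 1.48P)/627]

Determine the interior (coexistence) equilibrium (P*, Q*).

Setting both brackets to zero gives the nullclines P + 1.58Q = 808 and 1.48P + Q = 627.
Substituting Q = 627 - 1.48P into the first: P(1 - 1.58·1.48) = 808 - 1.58·627.
So P* = -183/-1.34 = 136, and then Q* = 627 - 1.48·136 = 425.

P* ≈ 136, Q* ≈ 425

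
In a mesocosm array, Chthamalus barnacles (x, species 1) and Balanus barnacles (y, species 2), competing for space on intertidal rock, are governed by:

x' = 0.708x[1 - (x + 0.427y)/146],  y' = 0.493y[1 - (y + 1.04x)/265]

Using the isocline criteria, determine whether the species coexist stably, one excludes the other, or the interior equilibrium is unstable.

Compare the nullcline intercepts: K1/α12 = 146/0.427 = 342 > K2 = 265; K2/α21 = 265/1.04 = 255 > K1 = 146.
Since both inequalities hold, each species can invade when rare, so the interior equilibrium is stable.

stable coexistence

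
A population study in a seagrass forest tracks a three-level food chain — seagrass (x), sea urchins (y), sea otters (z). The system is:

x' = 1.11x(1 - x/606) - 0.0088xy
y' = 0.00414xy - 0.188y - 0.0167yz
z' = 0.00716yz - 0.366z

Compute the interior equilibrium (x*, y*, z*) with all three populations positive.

From dz/dt = 0: 0.00716y* = 0.366, so y* = 51.1.
From dx/dt = 0: 1.11(1 - x*/606) = 0.0088·51.1, giving x* = 606·(1 - 0.405) = 360.
From dy/dt = 0: 0.00414·360 - 0.188 = 0.0167z*, so z* = 1.3/0.0167 = 78.1.

x* ≈ 360, y* ≈ 51.1, z* ≈ 78.1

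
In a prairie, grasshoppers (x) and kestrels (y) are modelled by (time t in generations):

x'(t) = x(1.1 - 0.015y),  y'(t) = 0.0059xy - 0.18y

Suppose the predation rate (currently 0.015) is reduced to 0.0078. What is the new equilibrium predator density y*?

At the interior fixed point, setting dx/dt = 0 with x > 0 fixes y* = (prey growth rate)/(xy coefficient) — independent of the other coefficients.
With the change, y* = 1.1/0.0078 = 141; it rises from 73.3.

y* ≈ 141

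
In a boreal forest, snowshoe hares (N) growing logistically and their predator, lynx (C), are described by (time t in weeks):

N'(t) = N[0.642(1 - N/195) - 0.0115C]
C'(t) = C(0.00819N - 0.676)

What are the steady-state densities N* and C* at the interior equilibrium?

N* ≈ 82.5, C* ≈ 32.2

From dC/dt = 0 with C > 0: 0.00819N* = 0.676, so N* = 82.5.
Substitute into dN/dt = 0: 0.642(1 - 82.5/195) = 0.0115C*.
The bracket is 0.577, giving C* = 0.37/0.0115 = 32.2.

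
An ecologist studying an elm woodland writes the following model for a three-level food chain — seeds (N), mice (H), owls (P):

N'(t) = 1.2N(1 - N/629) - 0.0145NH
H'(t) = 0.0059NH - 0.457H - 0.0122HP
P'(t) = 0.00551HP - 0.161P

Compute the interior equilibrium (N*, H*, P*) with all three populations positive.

N* ≈ 407, H* ≈ 29.2, P* ≈ 159

From dP/dt = 0: 0.00551H* = 0.161, so H* = 29.2.
From dN/dt = 0: 1.2(1 - N*/629) = 0.0145·29.2, giving N* = 629·(1 - 0.353) = 407.
From dH/dt = 0: 0.0059·407 - 0.457 = 0.0122P*, so P* = 1.94/0.0122 = 159.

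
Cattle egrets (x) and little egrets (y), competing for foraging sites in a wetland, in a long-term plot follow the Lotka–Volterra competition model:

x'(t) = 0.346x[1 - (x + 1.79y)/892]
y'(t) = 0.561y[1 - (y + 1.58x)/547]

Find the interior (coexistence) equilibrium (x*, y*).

x* ≈ 47.7, y* ≈ 472

Setting both brackets to zero gives the nullclines x + 1.79y = 892 and 1.58x + y = 547.
Substituting y = 547 - 1.58x into the first: x(1 - 1.79·1.58) = 892 - 1.79·547.
So x* = -87.1/-1.83 = 47.7, and then y* = 547 - 1.58·47.7 = 472.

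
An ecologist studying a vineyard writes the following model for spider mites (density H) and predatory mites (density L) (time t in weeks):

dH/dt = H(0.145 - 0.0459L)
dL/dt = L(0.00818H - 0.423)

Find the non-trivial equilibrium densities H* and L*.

H* ≈ 51.7, L* ≈ 3.16

Set dL/dt = 0 with L > 0: 0.00818H - 0.423 = 0, so H* = 0.423/0.00818 = 51.7.
Set dH/dt = 0 with H > 0: 0.145 - 0.0459L = 0, so L* = 0.145/0.0459 = 3.16.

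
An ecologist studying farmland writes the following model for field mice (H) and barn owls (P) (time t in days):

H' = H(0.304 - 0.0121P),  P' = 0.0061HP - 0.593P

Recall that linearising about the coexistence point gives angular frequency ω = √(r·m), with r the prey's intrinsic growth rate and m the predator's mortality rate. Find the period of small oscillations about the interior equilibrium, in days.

Here r = 0.304 and m = 0.593, so r·m = 0.18.
ω = √0.18 = 0.425 per day, hence T = 2π/ω ≈ 14.8 days.

T ≈ 14.8 days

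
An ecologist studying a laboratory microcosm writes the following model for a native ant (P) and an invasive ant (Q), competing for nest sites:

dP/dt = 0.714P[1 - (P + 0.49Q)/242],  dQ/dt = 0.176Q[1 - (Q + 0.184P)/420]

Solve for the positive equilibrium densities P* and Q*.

Setting both brackets to zero gives the nullclines P + 0.49Q = 242 and 0.184P + Q = 420.
Substituting Q = 420 - 0.184P into the first: P(1 - 0.49·0.184) = 242 - 0.49·420.
So P* = 36.2/0.91 = 39.8, and then Q* = 420 - 0.184·39.8 = 413.

P* ≈ 39.8, Q* ≈ 413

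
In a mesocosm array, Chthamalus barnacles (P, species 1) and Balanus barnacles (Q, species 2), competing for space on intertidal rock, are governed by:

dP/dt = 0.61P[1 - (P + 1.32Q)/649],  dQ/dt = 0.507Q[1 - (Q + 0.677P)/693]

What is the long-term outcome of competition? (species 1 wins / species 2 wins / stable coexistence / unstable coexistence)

species 2 excludes species 1

Compare the nullcline intercepts: K1/α12 = 649/1.32 = 492 < K2 = 693; K2/α21 = 693/0.677 = 1020 > K1 = 649.
Since the inequalities point opposite ways, species 2 can invade but species 1 cannot.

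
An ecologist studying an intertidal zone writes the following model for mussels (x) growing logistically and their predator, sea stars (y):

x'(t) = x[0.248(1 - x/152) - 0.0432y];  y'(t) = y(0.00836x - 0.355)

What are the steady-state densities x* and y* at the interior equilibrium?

x* ≈ 42.5, y* ≈ 4.14

From dy/dt = 0 with y > 0: 0.00836x* = 0.355, so x* = 42.5.
Substitute into dx/dt = 0: 0.248(1 - 42.5/152) = 0.0432y*.
The bracket is 0.721, giving y* = 0.179/0.0432 = 4.14.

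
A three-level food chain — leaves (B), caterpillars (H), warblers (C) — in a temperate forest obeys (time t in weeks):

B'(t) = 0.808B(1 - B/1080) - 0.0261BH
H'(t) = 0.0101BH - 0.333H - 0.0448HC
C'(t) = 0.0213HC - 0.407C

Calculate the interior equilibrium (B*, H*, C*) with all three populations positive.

From dC/dt = 0: 0.0213H* = 0.407, so H* = 19.1.
From dB/dt = 0: 0.808(1 - B*/1080) = 0.0261·19.1, giving B* = 1080·(1 - 0.617) = 413.
From dH/dt = 0: 0.0101·413 - 0.333 = 0.0448C*, so C* = 3.84/0.0448 = 85.8.

B* ≈ 413, H* ≈ 19.1, C* ≈ 85.8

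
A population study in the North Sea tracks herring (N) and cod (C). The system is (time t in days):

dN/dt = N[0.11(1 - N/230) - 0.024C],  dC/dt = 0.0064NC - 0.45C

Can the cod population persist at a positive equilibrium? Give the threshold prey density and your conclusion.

The predator equation gives dC/dt > 0 only when N > 0.45/0.0064 = 70.3.
Without the predator, N → K = 230. Since 230 > 70.3, the predator can invade and persist.

Threshold N = 70.3; K > 70.3, so yes, the predator persists.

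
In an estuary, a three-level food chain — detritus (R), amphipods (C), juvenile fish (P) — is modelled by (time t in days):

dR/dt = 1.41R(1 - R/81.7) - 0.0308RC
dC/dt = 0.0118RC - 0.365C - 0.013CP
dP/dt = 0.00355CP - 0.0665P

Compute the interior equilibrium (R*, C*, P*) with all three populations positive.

From dP/dt = 0: 0.00355C* = 0.0665, so C* = 18.7.
From dR/dt = 0: 1.41(1 - R*/81.7) = 0.0308·18.7, giving R* = 81.7·(1 - 0.409) = 48.3.
From dC/dt = 0: 0.0118·48.3 - 0.365 = 0.013P*, so P* = 0.205/0.013 = 15.7.

R* ≈ 48.3, C* ≈ 18.7, P* ≈ 15.7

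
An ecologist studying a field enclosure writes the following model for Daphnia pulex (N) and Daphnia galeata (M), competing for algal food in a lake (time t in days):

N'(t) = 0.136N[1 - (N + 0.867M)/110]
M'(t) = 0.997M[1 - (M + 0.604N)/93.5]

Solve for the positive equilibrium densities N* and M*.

N* ≈ 60.7, M* ≈ 56.8

Setting both brackets to zero gives the nullclines N + 0.867M = 110 and 0.604N + M = 93.5.
Substituting M = 93.5 - 0.604N into the first: N(1 - 0.867·0.604) = 110 - 0.867·93.5.
So N* = 28.9/0.476 = 60.7, and then M* = 93.5 - 0.604·60.7 = 56.8.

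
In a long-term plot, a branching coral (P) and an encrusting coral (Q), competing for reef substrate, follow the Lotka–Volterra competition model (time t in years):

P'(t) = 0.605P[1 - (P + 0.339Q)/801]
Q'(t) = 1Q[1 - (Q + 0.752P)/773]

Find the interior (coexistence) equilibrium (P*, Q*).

Setting both brackets to zero gives the nullclines P + 0.339Q = 801 and 0.752P + Q = 773.
Substituting Q = 773 - 0.752P into the first: P(1 - 0.339·0.752) = 801 - 0.339·773.
So P* = 539/0.745 = 723, and then Q* = 773 - 0.752·723 = 229.

P* ≈ 723, Q* ≈ 229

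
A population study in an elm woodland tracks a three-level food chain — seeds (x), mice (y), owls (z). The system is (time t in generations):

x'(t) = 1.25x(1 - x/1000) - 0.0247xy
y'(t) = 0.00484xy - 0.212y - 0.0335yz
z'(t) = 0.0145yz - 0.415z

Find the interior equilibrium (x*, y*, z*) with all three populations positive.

From dz/dt = 0: 0.0145y* = 0.415, so y* = 28.6.
From dx/dt = 0: 1.25(1 - x*/1000) = 0.0247·28.6, giving x* = 1000·(1 - 0.566) = 434.
From dy/dt = 0: 0.00484·434 - 0.212 = 0.0335z*, so z* = 1.89/0.0335 = 56.4.

x* ≈ 434, y* ≈ 28.6, z* ≈ 56.4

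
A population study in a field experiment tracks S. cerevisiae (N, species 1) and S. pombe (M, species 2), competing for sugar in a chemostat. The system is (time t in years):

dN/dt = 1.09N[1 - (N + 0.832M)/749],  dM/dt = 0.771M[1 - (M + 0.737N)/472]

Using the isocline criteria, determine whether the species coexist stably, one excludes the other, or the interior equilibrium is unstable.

species 1 excludes species 2

Compare the nullcline intercepts: K1/α12 = 749/0.832 = 900 > K2 = 472; K2/α21 = 472/0.737 = 640 < K1 = 749.
Since the inequalities point opposite ways, species 1 can invade but species 2 cannot.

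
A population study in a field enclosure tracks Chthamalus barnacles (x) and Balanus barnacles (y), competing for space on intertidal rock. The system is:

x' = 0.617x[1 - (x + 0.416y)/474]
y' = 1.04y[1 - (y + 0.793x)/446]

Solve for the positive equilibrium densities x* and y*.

Setting both brackets to zero gives the nullclines x + 0.416y = 474 and 0.793x + y = 446.
Substituting y = 446 - 0.793x into the first: x(1 - 0.416·0.793) = 474 - 0.416·446.
So x* = 288/0.67 = 430, and then y* = 446 - 0.793·430 = 105.

x* ≈ 430, y* ≈ 105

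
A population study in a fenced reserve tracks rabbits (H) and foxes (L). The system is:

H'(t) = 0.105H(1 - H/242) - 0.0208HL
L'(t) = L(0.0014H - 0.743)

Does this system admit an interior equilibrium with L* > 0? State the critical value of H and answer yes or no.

The predator equation gives dL/dt > 0 only when H > 0.743/0.0014 = 531.
Without the predator, H → K = 242. Since 242 < 531, the predator cannot invade.

Threshold H = 531; K < 531, so no, the predator goes extinct.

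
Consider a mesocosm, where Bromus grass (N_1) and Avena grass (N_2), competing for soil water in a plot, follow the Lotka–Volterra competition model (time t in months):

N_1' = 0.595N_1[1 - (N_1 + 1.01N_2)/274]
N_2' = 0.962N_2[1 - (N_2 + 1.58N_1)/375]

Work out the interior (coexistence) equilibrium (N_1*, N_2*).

N_1* ≈ 176, N_2* ≈ 97.2

Setting both brackets to zero gives the nullclines N_1 + 1.01N_2 = 274 and 1.58N_1 + N_2 = 375.
Substituting N_2 = 375 - 1.58N_1 into the first: N_1(1 - 1.01·1.58) = 274 - 1.01·375.
So N_1* = -105/-0.596 = 176, and then N_2* = 375 - 1.58·176 = 97.2.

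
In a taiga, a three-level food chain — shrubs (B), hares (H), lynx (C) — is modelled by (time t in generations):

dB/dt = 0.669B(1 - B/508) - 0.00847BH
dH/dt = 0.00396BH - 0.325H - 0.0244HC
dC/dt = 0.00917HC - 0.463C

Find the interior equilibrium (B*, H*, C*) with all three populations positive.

B* ≈ 183, H* ≈ 50.5, C* ≈ 16.4

From dC/dt = 0: 0.00917H* = 0.463, so H* = 50.5.
From dB/dt = 0: 0.669(1 - B*/508) = 0.00847·50.5, giving B* = 508·(1 - 0.639) = 183.
From dH/dt = 0: 0.00396·183 - 0.325 = 0.0244C*, so C* = 0.401/0.0244 = 16.4.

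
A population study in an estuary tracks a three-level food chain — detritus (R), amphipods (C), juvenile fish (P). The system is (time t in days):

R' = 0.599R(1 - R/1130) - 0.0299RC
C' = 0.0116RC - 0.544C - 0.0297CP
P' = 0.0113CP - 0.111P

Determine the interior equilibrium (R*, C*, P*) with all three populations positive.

From dP/dt = 0: 0.0113C* = 0.111, so C* = 9.82.
From dR/dt = 0: 0.599(1 - R*/1130) = 0.0299·9.82, giving R* = 1130·(1 - 0.49) = 576.
From dC/dt = 0: 0.0116·576 - 0.544 = 0.0297P*, so P* = 6.14/0.0297 = 207.

R* ≈ 576, C* ≈ 9.82, P* ≈ 207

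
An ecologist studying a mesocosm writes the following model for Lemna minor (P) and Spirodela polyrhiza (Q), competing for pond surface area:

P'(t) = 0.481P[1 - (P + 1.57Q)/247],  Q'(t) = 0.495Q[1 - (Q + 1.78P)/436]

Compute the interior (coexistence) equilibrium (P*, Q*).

P* ≈ 244, Q* ≈ 2.04

Setting both brackets to zero gives the nullclines P + 1.57Q = 247 and 1.78P + Q = 436.
Substituting Q = 436 - 1.78P into the first: P(1 - 1.57·1.78) = 247 - 1.57·436.
So P* = -438/-1.79 = 244, and then Q* = 436 - 1.78·244 = 2.04.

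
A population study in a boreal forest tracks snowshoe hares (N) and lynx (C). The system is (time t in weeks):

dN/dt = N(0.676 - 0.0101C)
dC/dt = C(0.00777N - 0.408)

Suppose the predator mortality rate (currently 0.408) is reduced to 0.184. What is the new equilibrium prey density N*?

At the interior fixed point, setting dC/dt = 0 with C > 0 fixes N* = (predator death rate)/(NC coefficient) — independent of the other coefficients.
With the change, N* = 0.184/0.00777 = 23.7; it falls from 52.5.

N* ≈ 23.7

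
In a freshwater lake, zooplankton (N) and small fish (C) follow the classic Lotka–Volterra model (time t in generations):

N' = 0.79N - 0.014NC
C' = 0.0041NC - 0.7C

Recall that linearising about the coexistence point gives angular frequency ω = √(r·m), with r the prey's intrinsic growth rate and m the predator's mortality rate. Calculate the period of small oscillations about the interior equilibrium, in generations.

T ≈ 8.45 generations

Here r = 0.79 and m = 0.7, so r·m = 0.553.
ω = √0.553 = 0.744 per generation, hence T = 2π/ω ≈ 8.45 generations.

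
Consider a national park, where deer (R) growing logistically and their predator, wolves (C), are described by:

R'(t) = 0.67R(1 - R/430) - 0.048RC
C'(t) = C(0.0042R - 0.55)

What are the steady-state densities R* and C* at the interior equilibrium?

From dC/dt = 0 with C > 0: 0.0042R* = 0.55, so R* = 131.
Substitute into dR/dt = 0: 0.67(1 - 131/430) = 0.048C*.
The bracket is 0.695, giving C* = 0.466/0.048 = 9.71.

R* ≈ 131, C* ≈ 9.71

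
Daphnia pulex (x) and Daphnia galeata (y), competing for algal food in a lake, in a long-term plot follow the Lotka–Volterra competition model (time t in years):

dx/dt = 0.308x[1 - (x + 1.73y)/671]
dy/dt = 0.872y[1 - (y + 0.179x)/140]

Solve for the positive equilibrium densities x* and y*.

Setting both brackets to zero gives the nullclines x + 1.73y = 671 and 0.179x + y = 140.
Substituting y = 140 - 0.179x into the first: x(1 - 1.73·0.179) = 671 - 1.73·140.
So x* = 429/0.69 = 621, and then y* = 140 - 0.179·621 = 28.8.

x* ≈ 621, y* ≈ 28.8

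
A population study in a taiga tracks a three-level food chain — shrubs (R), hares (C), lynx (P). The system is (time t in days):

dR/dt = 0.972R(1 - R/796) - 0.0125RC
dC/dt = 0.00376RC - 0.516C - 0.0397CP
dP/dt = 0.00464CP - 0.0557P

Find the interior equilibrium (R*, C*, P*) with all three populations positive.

R* ≈ 673, C* ≈ 12, P* ≈ 50.8

From dP/dt = 0: 0.00464C* = 0.0557, so C* = 12.
From dR/dt = 0: 0.972(1 - R*/796) = 0.0125·12, giving R* = 796·(1 - 0.154) = 673.
From dC/dt = 0: 0.00376·673 - 0.516 = 0.0397P*, so P* = 2.01/0.0397 = 50.8.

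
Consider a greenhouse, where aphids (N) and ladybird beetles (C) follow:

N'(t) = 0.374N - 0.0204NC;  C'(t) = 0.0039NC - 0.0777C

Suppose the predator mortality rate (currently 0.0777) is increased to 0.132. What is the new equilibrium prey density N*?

N* ≈ 33.8

At the interior fixed point, setting dC/dt = 0 with C > 0 fixes N* = (predator death rate)/(NC coefficient) — independent of the other coefficients.
With the change, N* = 0.132/0.0039 = 33.8; it rises from 19.9.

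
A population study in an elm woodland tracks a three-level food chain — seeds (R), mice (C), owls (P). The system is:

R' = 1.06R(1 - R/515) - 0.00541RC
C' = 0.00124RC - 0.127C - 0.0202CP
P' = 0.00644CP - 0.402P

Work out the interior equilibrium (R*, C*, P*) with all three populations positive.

R* ≈ 351, C* ≈ 62.4, P* ≈ 15.3

From dP/dt = 0: 0.00644C* = 0.402, so C* = 62.4.
From dR/dt = 0: 1.06(1 - R*/515) = 0.00541·62.4, giving R* = 515·(1 - 0.319) = 351.
From dC/dt = 0: 0.00124·351 - 0.127 = 0.0202P*, so P* = 0.308/0.0202 = 15.3.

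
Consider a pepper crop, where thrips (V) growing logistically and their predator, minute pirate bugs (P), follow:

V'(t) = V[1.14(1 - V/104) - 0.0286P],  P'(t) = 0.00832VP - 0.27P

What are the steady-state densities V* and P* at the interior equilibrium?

V* ≈ 32.5, P* ≈ 27.4

From dP/dt = 0 with P > 0: 0.00832V* = 0.27, so V* = 32.5.
Substitute into dV/dt = 0: 1.14(1 - 32.5/104) = 0.0286P*.
The bracket is 0.688, giving P* = 0.784/0.0286 = 27.4.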